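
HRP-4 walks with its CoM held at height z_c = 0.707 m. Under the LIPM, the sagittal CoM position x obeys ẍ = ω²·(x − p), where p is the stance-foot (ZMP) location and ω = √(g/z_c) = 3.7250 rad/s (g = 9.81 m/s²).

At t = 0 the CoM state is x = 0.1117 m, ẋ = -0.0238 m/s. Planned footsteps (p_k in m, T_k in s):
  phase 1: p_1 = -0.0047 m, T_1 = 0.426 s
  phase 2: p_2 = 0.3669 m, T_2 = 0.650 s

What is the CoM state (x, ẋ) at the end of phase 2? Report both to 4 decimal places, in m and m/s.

phase 1: p=-0.0047, T=0.426, ωT=1.586850, cosh=2.546448, sinh=2.341879; start (x,ẋ)=(0.111700, -0.023800) → end (x,ẋ)=(0.276744, 0.954810)
phase 2: p=0.3669, T=0.650, ωT=2.421250, cosh=5.674368, sinh=5.585557; start (x,ẋ)=(0.276744, 0.954810) → end (x,ẋ)=(1.287036, 3.542130)

x = 1.2870, ẋ = 3.5421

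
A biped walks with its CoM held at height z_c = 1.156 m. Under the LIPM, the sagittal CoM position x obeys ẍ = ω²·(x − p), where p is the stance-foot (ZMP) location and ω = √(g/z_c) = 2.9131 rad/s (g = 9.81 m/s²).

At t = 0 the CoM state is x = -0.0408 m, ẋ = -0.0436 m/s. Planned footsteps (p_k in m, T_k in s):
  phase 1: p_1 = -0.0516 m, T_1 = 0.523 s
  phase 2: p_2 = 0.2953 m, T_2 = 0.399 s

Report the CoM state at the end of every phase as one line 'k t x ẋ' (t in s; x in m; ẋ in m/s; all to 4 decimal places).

phase 1: p=-0.0516, T=0.523, ωT=1.523551, cosh=2.403214, sinh=2.185277; start (x,ẋ)=(-0.040800, -0.043600) → end (x,ẋ)=(-0.058352, -0.036028)
phase 2: p=0.2953, T=0.399, ωT=1.162327, cosh=1.755061, sinh=1.442303; start (x,ẋ)=(-0.058352, -0.036028) → end (x,ẋ)=(-0.343219, -1.549127)

1 0.5230 -0.0584 -0.0360
2 0.9220 -0.3432 -1.5491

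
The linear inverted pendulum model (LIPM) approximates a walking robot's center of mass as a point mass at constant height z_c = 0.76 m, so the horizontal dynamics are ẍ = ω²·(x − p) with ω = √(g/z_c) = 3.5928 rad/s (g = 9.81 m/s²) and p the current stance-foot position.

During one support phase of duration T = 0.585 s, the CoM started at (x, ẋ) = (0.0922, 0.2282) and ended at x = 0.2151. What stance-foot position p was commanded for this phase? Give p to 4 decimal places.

ωT = 3.5928·0.585 = 2.101788; cosh(ωT) = 4.151511, sinh(ωT) = 4.029273
x(T) = p + (x₀−p)·cosh(ωT) + (ẋ₀/ω)·sinh(ωT) ⇒ p·(1 − cosh) = x(T) − x₀·cosh − (ẋ₀/ω)·sinh
numerator   = 0.2151 − (0.0922)·4.151511 − (0.2282/3.5928)·4.029273 = -0.423592
denominator = 1 − 4.151511 = -3.151511
p = -0.423592 / -3.151511 = 0.1344

p = 0.1344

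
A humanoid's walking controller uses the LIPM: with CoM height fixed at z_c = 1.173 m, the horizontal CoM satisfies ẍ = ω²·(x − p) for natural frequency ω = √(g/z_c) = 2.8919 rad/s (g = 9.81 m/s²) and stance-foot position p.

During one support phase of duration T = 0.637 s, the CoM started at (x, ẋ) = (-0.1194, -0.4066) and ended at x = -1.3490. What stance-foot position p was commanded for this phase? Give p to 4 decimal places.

p = 0.2374

ωT = 2.8919·0.637 = 1.842140; cosh(ωT) = 3.234254, sinh(ωT) = 3.075776
x(T) = p + (x₀−p)·cosh(ωT) + (ẋ₀/ω)·sinh(ωT) ⇒ p·(1 − cosh) = x(T) − x₀·cosh − (ẋ₀/ω)·sinh
numerator   = -1.3490 − (-0.1194)·3.234254 − (-0.4066/2.8919)·3.075776 = -0.530377
denominator = 1 − 3.234254 = -2.234254
p = -0.530377 / -2.234254 = 0.2374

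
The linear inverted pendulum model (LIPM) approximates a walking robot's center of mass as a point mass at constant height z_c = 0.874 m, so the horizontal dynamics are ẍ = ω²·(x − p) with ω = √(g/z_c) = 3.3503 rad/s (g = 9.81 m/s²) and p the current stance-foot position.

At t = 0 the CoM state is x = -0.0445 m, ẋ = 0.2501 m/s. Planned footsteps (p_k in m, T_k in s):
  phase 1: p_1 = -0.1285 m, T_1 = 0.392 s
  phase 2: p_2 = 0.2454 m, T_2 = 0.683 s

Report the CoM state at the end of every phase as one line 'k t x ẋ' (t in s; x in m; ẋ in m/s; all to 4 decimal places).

1 0.3920 0.1677 0.9840
2 1.0750 1.2914 3.6306

phase 1: p=-0.1285, T=0.392, ωT=1.313318, cosh=1.993708, sinh=1.724782; start (x,ẋ)=(-0.044500, 0.250100) → end (x,ẋ)=(0.167726, 0.984023)
phase 2: p=0.2454, T=0.683, ωT=2.288255, cosh=4.979582, sinh=4.878138; start (x,ẋ)=(0.167726, 0.984023) → end (x,ẋ)=(1.291386, 3.630589)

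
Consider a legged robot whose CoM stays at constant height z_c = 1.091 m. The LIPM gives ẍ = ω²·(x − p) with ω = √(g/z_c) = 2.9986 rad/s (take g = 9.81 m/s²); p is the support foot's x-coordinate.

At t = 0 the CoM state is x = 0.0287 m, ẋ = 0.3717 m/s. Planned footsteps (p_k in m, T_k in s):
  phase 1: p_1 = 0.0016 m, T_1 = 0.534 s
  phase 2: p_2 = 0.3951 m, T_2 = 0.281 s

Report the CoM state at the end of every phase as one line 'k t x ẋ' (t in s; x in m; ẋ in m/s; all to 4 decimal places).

phase 1: p=0.0016, T=0.534, ωT=1.601252, cosh=2.580442, sinh=2.378798; start (x,ẋ)=(0.028700, 0.371700) → end (x,ẋ)=(0.366401, 1.152456)
phase 2: p=0.3951, T=0.281, ωT=0.842607, cosh=1.376500, sinh=0.945913; start (x,ẋ)=(0.366401, 1.152456) → end (x,ẋ)=(0.719139, 1.504952)

1 0.5340 0.3664 1.1525
2 0.8150 0.7191 1.5050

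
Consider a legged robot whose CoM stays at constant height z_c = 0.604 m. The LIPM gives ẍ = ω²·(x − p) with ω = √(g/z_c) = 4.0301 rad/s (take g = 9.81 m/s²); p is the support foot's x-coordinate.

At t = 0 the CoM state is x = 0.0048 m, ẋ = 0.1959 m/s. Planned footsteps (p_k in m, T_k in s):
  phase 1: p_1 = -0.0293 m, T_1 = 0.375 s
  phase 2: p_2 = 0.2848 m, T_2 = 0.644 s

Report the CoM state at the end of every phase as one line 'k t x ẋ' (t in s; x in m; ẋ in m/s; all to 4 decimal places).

phase 1: p=-0.0293, T=0.375, ωT=1.511287, cosh=2.376594, sinh=2.155968; start (x,ẋ)=(0.004800, 0.195900) → end (x,ẋ)=(0.156542, 0.761862)
phase 2: p=0.2848, T=0.644, ωT=2.595384, cosh=6.738178, sinh=6.663560; start (x,ẋ)=(0.156542, 0.761862) → end (x,ẋ)=(0.680272, 1.689210)

1 0.3750 0.1565 0.7619
2 1.0190 0.6803 1.6892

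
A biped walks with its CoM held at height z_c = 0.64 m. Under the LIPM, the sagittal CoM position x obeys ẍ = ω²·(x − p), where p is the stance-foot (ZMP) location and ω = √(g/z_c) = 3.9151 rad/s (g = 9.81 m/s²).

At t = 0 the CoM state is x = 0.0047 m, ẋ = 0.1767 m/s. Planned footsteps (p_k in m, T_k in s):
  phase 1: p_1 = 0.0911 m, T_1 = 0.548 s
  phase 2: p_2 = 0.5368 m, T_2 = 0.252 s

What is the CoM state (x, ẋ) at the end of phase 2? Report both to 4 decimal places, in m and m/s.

x = -0.6198, ẋ = -3.8552

phase 1: p=0.0911, T=0.548, ωT=2.145475, cosh=4.331555, sinh=4.214543; start (x,ẋ)=(0.004700, 0.176700) → end (x,ẋ)=(-0.092932, -0.660245)
phase 2: p=0.5368, T=0.252, ωT=0.986605, cosh=1.527477, sinh=1.154637; start (x,ẋ)=(-0.092932, -0.660245) → end (x,ẋ)=(-0.619819, -3.855222)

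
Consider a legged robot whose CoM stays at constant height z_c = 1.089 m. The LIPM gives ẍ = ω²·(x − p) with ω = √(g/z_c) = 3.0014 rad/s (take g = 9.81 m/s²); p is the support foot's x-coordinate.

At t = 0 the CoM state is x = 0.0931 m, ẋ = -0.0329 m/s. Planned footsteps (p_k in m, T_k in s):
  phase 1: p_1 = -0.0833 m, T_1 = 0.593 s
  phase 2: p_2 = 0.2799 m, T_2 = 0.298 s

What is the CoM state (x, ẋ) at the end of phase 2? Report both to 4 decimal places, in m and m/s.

phase 1: p=-0.0833, T=0.593, ωT=1.779830, cosh=3.048758, sinh=2.880091; start (x,ẋ)=(0.093100, -0.032900) → end (x,ẋ)=(0.422931, 1.424551)
phase 2: p=0.2799, T=0.298, ωT=0.894417, cosh=1.427378, sinh=1.018532; start (x,ẋ)=(0.422931, 1.424551) → end (x,ẋ)=(0.967484, 2.470621)

x = 0.9675, ẋ = 2.4706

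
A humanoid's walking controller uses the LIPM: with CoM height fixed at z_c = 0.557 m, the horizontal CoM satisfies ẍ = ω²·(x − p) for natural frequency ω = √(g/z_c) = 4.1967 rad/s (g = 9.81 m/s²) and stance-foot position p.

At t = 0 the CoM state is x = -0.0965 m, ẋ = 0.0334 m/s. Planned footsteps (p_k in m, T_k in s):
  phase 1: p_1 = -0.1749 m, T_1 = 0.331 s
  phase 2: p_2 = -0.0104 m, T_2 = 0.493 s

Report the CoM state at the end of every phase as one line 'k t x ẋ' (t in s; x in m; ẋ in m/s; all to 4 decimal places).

phase 1: p=-0.1749, T=0.331, ωT=1.389108, cosh=2.130283, sinh=1.880986; start (x,ẋ)=(-0.096500, 0.033400) → end (x,ẋ)=(0.007084, 0.690036)
phase 2: p=-0.0104, T=0.493, ωT=2.068973, cosh=4.021502, sinh=3.895187; start (x,ẋ)=(0.007084, 0.690036) → end (x,ẋ)=(0.700373, 3.060795)

1 0.3310 0.0071 0.6900
2 0.8240 0.7004 3.0608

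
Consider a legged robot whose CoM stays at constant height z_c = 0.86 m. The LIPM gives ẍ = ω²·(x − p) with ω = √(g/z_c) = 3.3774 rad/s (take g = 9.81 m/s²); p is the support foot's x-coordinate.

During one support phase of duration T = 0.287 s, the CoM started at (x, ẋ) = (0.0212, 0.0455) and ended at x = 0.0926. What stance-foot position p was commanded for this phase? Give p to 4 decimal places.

p = -0.0895

ωT = 3.3774·0.287 = 0.969314; cosh(ωT) = 1.507739, sinh(ωT) = 1.128396
x(T) = p + (x₀−p)·cosh(ωT) + (ẋ₀/ω)·sinh(ωT) ⇒ p·(1 − cosh) = x(T) − x₀·cosh − (ẋ₀/ω)·sinh
numerator   = 0.0926 − (0.0212)·1.507739 − (0.0455/3.3774)·1.128396 = 0.045434
denominator = 1 − 1.507739 = -0.507739
p = 0.045434 / -0.507739 = -0.0895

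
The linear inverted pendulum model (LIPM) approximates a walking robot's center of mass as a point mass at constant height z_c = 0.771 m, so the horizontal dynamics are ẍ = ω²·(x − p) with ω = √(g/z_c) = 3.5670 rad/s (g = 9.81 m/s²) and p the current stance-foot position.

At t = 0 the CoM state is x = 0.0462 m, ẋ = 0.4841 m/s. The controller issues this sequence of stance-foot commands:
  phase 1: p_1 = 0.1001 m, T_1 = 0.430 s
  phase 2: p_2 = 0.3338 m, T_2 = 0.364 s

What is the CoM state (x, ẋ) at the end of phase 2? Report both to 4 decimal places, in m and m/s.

phase 1: p=0.1001, T=0.430, ωT=1.533810, cosh=2.425759, sinh=2.210047; start (x,ẋ)=(0.046200, 0.484100) → end (x,ẋ)=(0.269291, 0.749403)
phase 2: p=0.3338, T=0.364, ωT=1.298388, cosh=1.968179, sinh=1.695208; start (x,ẋ)=(0.269291, 0.749403) → end (x,ẋ)=(0.562987, 1.084886)

x = 0.5630, ẋ = 1.0849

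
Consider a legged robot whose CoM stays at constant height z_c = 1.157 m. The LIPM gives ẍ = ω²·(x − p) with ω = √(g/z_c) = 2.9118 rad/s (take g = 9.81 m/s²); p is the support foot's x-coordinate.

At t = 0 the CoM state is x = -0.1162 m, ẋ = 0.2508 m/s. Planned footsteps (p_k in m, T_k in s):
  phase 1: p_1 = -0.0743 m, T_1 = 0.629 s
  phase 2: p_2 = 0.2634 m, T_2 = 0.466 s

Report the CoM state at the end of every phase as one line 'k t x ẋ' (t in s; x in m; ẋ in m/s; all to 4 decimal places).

1 0.6290 0.0535 0.4319
2 1.0950 0.0978 -0.2137

phase 1: p=-0.0743, T=0.629, ωT=1.831522, cosh=3.201776, sinh=3.041607; start (x,ẋ)=(-0.116200, 0.250800) → end (x,ẋ)=(0.053526, 0.431916)
phase 2: p=0.2634, T=0.466, ωT=1.356899, cosh=2.070794, sinh=1.813336; start (x,ẋ)=(0.053526, 0.431916) → end (x,ẋ)=(0.097772, -0.213740)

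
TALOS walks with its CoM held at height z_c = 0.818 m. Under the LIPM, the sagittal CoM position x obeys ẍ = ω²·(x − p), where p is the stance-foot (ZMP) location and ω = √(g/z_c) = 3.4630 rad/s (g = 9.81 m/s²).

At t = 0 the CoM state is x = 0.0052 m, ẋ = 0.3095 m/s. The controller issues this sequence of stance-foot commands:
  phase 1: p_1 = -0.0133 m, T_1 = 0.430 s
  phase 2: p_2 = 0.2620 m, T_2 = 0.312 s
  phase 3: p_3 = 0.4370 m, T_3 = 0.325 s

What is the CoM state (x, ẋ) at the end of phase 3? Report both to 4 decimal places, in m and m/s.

phase 1: p=-0.0133, T=0.430, ωT=1.489090, cosh=2.329319, sinh=2.103741; start (x,ẋ)=(0.005200, 0.309500) → end (x,ẋ)=(0.217811, 0.855701)
phase 2: p=0.2620, T=0.312, ωT=1.080456, cosh=1.642732, sinh=1.303291; start (x,ẋ)=(0.217811, 0.855701) → end (x,ẋ)=(0.511450, 1.206249)
phase 3: p=0.4370, T=0.325, ωT=1.125475, cosh=1.703089, sinh=1.378591; start (x,ẋ)=(0.511450, 1.206249) → end (x,ẋ)=(1.043992, 2.409778)

x = 1.0440, ẋ = 2.4098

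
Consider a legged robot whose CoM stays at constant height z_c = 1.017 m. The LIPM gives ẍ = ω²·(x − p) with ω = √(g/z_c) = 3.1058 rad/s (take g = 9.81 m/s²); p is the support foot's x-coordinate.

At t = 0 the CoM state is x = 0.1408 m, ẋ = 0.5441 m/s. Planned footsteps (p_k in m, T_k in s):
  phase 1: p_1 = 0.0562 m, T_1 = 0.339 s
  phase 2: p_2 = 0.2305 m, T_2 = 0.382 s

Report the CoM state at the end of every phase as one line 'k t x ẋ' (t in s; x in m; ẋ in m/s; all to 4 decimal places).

phase 1: p=0.0562, T=0.339, ωT=1.052866, cosh=1.607395, sinh=1.258459; start (x,ẋ)=(0.140800, 0.544100) → end (x,ẋ)=(0.412653, 1.205244)
phase 2: p=0.2305, T=0.382, ωT=1.186416, cosh=1.790317, sinh=1.485003; start (x,ẋ)=(0.412653, 1.205244) → end (x,ẋ)=(1.132885, 2.997881)

1 0.3390 0.4127 1.2052
2 0.7210 1.1329 2.9979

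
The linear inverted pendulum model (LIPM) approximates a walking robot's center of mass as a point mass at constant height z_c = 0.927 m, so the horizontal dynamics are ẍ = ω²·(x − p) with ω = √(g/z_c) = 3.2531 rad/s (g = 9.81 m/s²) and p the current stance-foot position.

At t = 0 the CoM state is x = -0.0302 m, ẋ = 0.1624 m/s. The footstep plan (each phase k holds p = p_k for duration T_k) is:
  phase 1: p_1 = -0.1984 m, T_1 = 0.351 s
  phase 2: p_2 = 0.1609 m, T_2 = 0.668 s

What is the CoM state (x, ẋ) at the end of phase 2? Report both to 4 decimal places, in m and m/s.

x = 1.5657, ẋ = 4.6889

phase 1: p=-0.1984, T=0.351, ωT=1.141838, cosh=1.725876, sinh=1.406645; start (x,ẋ)=(-0.030200, 0.162400) → end (x,ẋ)=(0.162114, 1.049958)
phase 2: p=0.1609, T=0.668, ωT=2.173071, cosh=4.449524, sinh=4.335696; start (x,ẋ)=(0.162114, 1.049958) → end (x,ẋ)=(1.565676, 4.688941)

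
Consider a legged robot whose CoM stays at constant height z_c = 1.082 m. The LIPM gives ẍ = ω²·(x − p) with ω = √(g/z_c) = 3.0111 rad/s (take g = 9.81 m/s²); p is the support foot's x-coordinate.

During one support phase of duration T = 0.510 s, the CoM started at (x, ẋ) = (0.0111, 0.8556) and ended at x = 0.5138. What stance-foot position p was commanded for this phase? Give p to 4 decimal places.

ωT = 3.0111·0.510 = 1.535661; cosh(ωT) = 2.429854, sinh(ωT) = 2.214541
x(T) = p + (x₀−p)·cosh(ωT) + (ẋ₀/ω)·sinh(ωT) ⇒ p·(1 − cosh) = x(T) − x₀·cosh − (ẋ₀/ω)·sinh
numerator   = 0.5138 − (0.0111)·2.429854 − (0.8556/3.0111)·2.214541 = -0.142430
denominator = 1 − 2.429854 = -1.429854
p = -0.142430 / -1.429854 = 0.0996

p = 0.0996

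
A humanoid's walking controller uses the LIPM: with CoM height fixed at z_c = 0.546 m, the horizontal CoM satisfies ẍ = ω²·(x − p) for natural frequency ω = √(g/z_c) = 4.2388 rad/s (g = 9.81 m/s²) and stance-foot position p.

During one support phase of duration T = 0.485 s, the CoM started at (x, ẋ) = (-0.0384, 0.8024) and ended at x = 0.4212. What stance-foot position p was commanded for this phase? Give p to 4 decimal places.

ωT = 4.2388·0.485 = 2.055818; cosh(ωT) = 3.970607, sinh(ωT) = 3.842619
x(T) = p + (x₀−p)·cosh(ωT) + (ẋ₀/ω)·sinh(ωT) ⇒ p·(1 − cosh) = x(T) − x₀·cosh − (ẋ₀/ω)·sinh
numerator   = 0.4212 − (-0.0384)·3.970607 − (0.8024/4.2388)·3.842619 = -0.153732
denominator = 1 − 3.970607 = -2.970607
p = -0.153732 / -2.970607 = 0.0518

p = 0.0518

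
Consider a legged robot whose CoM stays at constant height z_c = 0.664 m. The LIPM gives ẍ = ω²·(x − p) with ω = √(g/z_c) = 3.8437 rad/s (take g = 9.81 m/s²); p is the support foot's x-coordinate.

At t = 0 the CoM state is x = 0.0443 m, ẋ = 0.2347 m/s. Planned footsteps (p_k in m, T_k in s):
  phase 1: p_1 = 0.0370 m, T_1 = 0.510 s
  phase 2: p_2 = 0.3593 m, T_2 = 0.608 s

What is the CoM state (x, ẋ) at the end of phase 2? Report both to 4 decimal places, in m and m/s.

phase 1: p=0.0370, T=0.510, ωT=1.960287, cosh=3.621091, sinh=3.480273; start (x,ẋ)=(0.044300, 0.234700) → end (x,ẋ)=(0.275943, 0.947523)
phase 2: p=0.3593, T=0.608, ωT=2.336970, cosh=5.223222, sinh=5.126602; start (x,ẋ)=(0.275943, 0.947523) → end (x,ẋ)=(1.187682, 3.306560)

x = 1.1877, ẋ = 3.3066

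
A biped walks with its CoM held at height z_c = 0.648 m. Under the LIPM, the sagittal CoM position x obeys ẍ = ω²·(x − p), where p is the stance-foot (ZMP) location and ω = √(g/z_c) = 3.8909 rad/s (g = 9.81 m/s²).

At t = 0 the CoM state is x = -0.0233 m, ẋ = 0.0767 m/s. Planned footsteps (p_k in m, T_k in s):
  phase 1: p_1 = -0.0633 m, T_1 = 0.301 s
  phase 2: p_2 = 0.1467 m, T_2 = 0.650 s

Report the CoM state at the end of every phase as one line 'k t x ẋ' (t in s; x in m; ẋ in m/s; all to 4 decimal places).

1 0.3010 0.0362 0.3625
2 0.9510 0.0296 -0.3925

phase 1: p=-0.0633, T=0.301, ωT=1.171161, cosh=1.767871, sinh=1.457864; start (x,ẋ)=(-0.023300, 0.076700) → end (x,ẋ)=(0.036153, 0.362492)
phase 2: p=0.1467, T=0.650, ωT=2.529085, cosh=6.310878, sinh=6.231146; start (x,ẋ)=(0.036153, 0.362492) → end (x,ẋ)=(0.029571, -0.392539)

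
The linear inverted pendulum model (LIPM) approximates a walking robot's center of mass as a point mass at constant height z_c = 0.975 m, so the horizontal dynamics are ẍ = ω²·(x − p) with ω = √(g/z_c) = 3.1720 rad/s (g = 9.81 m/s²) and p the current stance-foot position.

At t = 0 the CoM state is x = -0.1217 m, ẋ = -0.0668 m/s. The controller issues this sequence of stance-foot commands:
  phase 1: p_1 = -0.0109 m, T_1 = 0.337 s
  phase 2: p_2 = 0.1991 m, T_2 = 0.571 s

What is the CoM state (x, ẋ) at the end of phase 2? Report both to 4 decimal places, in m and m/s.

phase 1: p=-0.0109, T=0.337, ωT=1.068964, cosh=1.627862, sinh=1.284498; start (x,ẋ)=(-0.121700, -0.066800) → end (x,ẋ)=(-0.218318, -0.560188)
phase 2: p=0.1991, T=0.571, ωT=1.811212, cosh=3.140657, sinh=2.977201; start (x,ẋ)=(-0.218318, -0.560188) → end (x,ẋ)=(-1.637652, -5.701318)

x = -1.6377, ẋ = -5.7013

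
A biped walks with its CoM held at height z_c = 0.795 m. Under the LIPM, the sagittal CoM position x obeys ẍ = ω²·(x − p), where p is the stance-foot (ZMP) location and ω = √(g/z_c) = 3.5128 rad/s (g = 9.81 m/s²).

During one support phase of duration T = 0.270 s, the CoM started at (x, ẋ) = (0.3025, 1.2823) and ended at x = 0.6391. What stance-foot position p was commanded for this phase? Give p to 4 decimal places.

p = 0.4344

ωT = 3.5128·0.270 = 0.948456; cosh(ωT) = 1.484530, sinh(ωT) = 1.097191
x(T) = p + (x₀−p)·cosh(ωT) + (ẋ₀/ω)·sinh(ωT) ⇒ p·(1 − cosh) = x(T) − x₀·cosh − (ẋ₀/ω)·sinh
numerator   = 0.6391 − (0.3025)·1.484530 − (1.2823/3.5128)·1.097191 = -0.210485
denominator = 1 − 1.484530 = -0.484530
p = -0.210485 / -0.484530 = 0.4344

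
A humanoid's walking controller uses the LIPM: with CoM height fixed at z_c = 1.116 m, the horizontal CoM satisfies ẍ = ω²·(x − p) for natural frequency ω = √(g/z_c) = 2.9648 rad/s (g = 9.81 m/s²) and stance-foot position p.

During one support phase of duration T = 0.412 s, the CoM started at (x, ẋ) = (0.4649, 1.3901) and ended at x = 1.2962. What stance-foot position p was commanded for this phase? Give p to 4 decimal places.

p = 0.3402

ωT = 2.9648·0.412 = 1.221498; cosh(ωT) = 1.843526, sinh(ωT) = 1.548738
x(T) = p + (x₀−p)·cosh(ωT) + (ẋ₀/ω)·sinh(ωT) ⇒ p·(1 − cosh) = x(T) − x₀·cosh − (ẋ₀/ω)·sinh
numerator   = 1.2962 − (0.4649)·1.843526 − (1.3901/2.9648)·1.548738 = -0.287009
denominator = 1 − 1.843526 = -0.843526
p = -0.287009 / -0.843526 = 0.3402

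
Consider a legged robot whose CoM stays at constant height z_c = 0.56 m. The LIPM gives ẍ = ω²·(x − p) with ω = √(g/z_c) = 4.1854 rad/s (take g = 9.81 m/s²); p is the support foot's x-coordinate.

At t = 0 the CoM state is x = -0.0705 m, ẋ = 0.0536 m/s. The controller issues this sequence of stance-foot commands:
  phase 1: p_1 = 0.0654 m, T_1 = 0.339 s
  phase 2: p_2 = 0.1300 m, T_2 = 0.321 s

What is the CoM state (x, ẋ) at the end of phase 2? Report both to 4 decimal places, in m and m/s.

x = -0.9816, ẋ = -4.5428

phase 1: p=0.0654, T=0.339, ωT=1.418851, cosh=2.187180, sinh=1.945188; start (x,ẋ)=(-0.070500, 0.053600) → end (x,ẋ)=(-0.206927, -0.989182)
phase 2: p=0.1300, T=0.321, ωT=1.343513, cosh=2.046706, sinh=1.785779; start (x,ẋ)=(-0.206927, -0.989182) → end (x,ẋ)=(-0.981643, -4.542823)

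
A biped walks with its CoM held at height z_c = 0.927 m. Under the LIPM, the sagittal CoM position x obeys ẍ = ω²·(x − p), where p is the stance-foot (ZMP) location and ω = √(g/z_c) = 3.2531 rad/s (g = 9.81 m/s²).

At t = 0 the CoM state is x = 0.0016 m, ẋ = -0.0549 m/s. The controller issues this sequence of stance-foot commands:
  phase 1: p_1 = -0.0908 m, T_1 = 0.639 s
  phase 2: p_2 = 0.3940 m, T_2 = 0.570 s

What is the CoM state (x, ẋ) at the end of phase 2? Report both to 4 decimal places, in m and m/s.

x = 0.7370, ẋ = 1.3558

phase 1: p=-0.0908, T=0.639, ωT=2.078731, cosh=4.059703, sinh=3.934614; start (x,ẋ)=(0.001600, -0.054900) → end (x,ẋ)=(0.217915, 0.959814)
phase 2: p=0.3940, T=0.570, ωT=1.854267, cosh=3.271791, sinh=3.115224; start (x,ẋ)=(0.217915, 0.959814) → end (x,ẋ)=(0.737021, 1.355844)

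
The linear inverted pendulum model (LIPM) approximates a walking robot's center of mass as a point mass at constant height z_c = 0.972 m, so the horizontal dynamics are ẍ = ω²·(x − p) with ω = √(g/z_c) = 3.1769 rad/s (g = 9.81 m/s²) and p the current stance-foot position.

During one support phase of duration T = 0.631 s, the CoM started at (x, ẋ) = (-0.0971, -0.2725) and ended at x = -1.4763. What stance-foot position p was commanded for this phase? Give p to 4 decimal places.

p = 0.2867

ωT = 3.1769·0.631 = 2.004624; cosh(ωT) = 3.779006, sinh(ωT) = 3.644295
x(T) = p + (x₀−p)·cosh(ωT) + (ẋ₀/ω)·sinh(ωT) ⇒ p·(1 − cosh) = x(T) − x₀·cosh − (ẋ₀/ω)·sinh
numerator   = -1.4763 − (-0.0971)·3.779006 − (-0.2725/3.1769)·3.644295 = -0.796767
denominator = 1 − 3.779006 = -2.779006
p = -0.796767 / -2.779006 = 0.2867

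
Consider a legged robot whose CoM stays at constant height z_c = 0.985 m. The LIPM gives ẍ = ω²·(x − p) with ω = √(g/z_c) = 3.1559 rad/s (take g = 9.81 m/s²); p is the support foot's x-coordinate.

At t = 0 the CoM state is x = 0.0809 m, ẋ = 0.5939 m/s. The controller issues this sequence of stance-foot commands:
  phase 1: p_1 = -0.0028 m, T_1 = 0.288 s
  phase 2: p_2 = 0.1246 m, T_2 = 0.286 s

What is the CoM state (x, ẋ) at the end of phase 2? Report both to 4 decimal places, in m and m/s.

x = 0.7651, ẋ = 2.2382

phase 1: p=-0.0028, T=0.288, ωT=0.908899, cosh=1.442278, sinh=1.039311; start (x,ẋ)=(0.080900, 0.593900) → end (x,ẋ)=(0.313504, 1.131102)
phase 2: p=0.1246, T=0.286, ωT=0.902587, cosh=1.435747, sinh=1.030228; start (x,ẋ)=(0.313504, 1.131102) → end (x,ẋ)=(0.765061, 2.238158)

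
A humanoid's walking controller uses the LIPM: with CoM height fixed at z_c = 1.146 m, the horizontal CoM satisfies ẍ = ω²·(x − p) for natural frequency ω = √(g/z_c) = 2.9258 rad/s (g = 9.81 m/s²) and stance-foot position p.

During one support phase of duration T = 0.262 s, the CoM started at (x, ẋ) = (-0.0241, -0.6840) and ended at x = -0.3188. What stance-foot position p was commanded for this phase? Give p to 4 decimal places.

ωT = 2.9258·0.262 = 0.766560; cosh(ωT) = 1.308479, sinh(ωT) = 0.843870
x(T) = p + (x₀−p)·cosh(ωT) + (ẋ₀/ω)·sinh(ωT) ⇒ p·(1 − cosh) = x(T) − x₀·cosh − (ẋ₀/ω)·sinh
numerator   = -0.3188 − (-0.0241)·1.308479 − (-0.6840/2.9258)·0.843870 = -0.089984
denominator = 1 − 1.308479 = -0.308479
p = -0.089984 / -0.308479 = 0.2917

p = 0.2917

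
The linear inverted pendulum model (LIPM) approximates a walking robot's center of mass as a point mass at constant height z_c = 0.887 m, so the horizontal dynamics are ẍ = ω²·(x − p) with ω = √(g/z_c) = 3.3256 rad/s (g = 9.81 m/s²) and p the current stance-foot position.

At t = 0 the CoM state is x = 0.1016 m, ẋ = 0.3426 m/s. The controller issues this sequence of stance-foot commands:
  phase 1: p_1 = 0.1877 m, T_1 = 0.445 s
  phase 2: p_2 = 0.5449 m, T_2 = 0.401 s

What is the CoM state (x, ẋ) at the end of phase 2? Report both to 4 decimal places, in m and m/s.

phase 1: p=0.1877, T=0.445, ωT=1.479892, cosh=2.310067, sinh=2.082404; start (x,ẋ)=(0.101600, 0.342600) → end (x,ẋ)=(0.203330, 0.195165)
phase 2: p=0.5449, T=0.401, ωT=1.333566, cosh=2.029043, sinh=1.765507; start (x,ẋ)=(0.203330, 0.195165) → end (x,ẋ)=(-0.044549, -1.609482)

x = -0.0445, ẋ = -1.6095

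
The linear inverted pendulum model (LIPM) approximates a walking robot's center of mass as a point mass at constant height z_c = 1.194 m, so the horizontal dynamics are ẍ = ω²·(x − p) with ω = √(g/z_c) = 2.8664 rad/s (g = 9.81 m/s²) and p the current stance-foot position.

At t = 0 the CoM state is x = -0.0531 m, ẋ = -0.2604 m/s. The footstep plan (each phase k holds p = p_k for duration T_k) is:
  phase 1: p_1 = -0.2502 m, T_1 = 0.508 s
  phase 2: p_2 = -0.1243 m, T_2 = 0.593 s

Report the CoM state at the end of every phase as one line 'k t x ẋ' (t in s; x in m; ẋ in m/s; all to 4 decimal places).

phase 1: p=-0.2502, T=0.508, ωT=1.456131, cosh=2.261235, sinh=2.028098; start (x,ẋ)=(-0.053100, -0.260400) → end (x,ẋ)=(0.011245, 0.556984)
phase 2: p=-0.1243, T=0.593, ωT=1.699775, cosh=2.827721, sinh=2.644996; start (x,ẋ)=(0.011245, 0.556984) → end (x,ẋ)=(0.772947, 2.602649)

1 0.5080 0.0112 0.5570
2 1.1010 0.7729 2.6026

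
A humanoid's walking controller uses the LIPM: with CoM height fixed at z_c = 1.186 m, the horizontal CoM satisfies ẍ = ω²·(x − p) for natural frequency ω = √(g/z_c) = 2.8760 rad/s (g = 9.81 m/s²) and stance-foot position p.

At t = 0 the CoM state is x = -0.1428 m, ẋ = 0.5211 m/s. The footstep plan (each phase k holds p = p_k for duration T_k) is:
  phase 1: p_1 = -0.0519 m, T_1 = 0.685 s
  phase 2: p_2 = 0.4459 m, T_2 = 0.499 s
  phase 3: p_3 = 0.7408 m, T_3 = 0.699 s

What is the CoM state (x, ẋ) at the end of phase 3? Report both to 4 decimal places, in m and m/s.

phase 1: p=-0.0519, T=0.685, ωT=1.970060, cosh=3.655278, sinh=3.515829; start (x,ẋ)=(-0.142800, 0.521100) → end (x,ẋ)=(0.252865, 0.985628)
phase 2: p=0.4459, T=0.499, ωT=1.435124, cosh=2.219126, sinh=1.981040; start (x,ẋ)=(0.252865, 0.985628) → end (x,ẋ)=(0.696450, 1.087422)
phase 3: p=0.7408, T=0.699, ωT=2.010324, cosh=3.799841, sinh=3.665895; start (x,ẋ)=(0.696450, 1.087422) → end (x,ẋ)=(1.958359, 3.664441)

x = 1.9584, ẋ = 3.6644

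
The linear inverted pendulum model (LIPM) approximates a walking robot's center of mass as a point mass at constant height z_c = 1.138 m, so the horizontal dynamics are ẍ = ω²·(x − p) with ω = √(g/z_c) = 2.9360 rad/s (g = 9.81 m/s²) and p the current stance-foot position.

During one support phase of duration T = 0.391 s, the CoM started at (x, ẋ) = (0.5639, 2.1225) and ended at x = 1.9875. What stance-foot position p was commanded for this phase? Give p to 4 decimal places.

ωT = 2.9360·0.391 = 1.147976; cosh(ωT) = 1.734543, sinh(ωT) = 1.417264
x(T) = p + (x₀−p)·cosh(ωT) + (ẋ₀/ω)·sinh(ωT) ⇒ p·(1 − cosh) = x(T) − x₀·cosh − (ẋ₀/ω)·sinh
numerator   = 1.9875 − (0.5639)·1.734543 − (2.1225/2.9360)·1.417264 = -0.015181
denominator = 1 − 1.734543 = -0.734543
p = -0.015181 / -0.734543 = 0.0207

p = 0.0207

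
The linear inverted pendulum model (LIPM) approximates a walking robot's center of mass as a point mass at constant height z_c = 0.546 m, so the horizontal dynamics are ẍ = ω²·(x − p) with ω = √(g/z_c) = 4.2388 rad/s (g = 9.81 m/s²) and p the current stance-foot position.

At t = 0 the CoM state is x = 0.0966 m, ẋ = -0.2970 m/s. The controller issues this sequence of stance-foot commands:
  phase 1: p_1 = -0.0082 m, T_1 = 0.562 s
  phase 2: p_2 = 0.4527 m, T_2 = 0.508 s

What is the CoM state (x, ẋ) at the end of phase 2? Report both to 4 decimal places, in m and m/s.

x = 0.0617, ẋ = -1.4383

phase 1: p=-0.0082, T=0.562, ωT=2.382206, cosh=5.460554, sinh=5.368207; start (x,ẋ)=(0.096600, -0.297000) → end (x,ẋ)=(0.187932, 0.762914)
phase 2: p=0.4527, T=0.508, ωT=2.153310, cosh=4.364712, sinh=4.248613; start (x,ẋ)=(0.187932, 0.762914) → end (x,ẋ)=(0.061743, -1.438315)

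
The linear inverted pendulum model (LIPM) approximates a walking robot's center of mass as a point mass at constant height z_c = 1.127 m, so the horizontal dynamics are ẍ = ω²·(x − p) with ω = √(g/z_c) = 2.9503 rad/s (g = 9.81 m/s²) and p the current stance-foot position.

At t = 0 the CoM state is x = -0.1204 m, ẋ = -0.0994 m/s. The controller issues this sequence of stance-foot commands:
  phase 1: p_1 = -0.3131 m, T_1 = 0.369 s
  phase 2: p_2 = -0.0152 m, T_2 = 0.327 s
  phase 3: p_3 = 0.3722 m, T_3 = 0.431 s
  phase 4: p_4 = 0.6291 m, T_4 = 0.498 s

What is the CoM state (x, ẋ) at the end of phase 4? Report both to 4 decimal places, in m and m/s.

phase 1: p=-0.3131, T=0.369, ωT=1.088661, cosh=1.653480, sinh=1.316813; start (x,ẋ)=(-0.120400, -0.099400) → end (x,ẋ)=(-0.038840, 0.584282)
phase 2: p=-0.0152, T=0.327, ωT=0.964748, cosh=1.502603, sinh=1.121524; start (x,ẋ)=(-0.038840, 0.584282) → end (x,ẋ)=(0.171387, 0.799724)
phase 3: p=0.3722, T=0.431, ωT=1.271579, cosh=1.923435, sinh=1.643046; start (x,ẋ)=(0.171387, 0.799724) → end (x,ẋ)=(0.431323, 0.564782)
phase 4: p=0.6291, T=0.498, ωT=1.469249, cosh=2.288035, sinh=2.057937; start (x,ẋ)=(0.431323, 0.564782) → end (x,ẋ)=(0.570534, 0.091431)

x = 0.5705, ẋ = 0.0914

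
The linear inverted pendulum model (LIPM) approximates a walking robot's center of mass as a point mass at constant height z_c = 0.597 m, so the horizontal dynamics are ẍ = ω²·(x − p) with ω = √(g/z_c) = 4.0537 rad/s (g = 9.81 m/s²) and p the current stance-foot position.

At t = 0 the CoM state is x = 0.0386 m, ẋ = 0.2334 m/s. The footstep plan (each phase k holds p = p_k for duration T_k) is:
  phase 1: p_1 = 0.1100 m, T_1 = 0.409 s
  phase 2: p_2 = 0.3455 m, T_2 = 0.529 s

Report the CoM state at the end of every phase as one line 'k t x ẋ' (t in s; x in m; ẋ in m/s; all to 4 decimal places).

phase 1: p=0.1100, T=0.409, ωT=1.657963, cosh=2.719568, sinh=2.529042; start (x,ẋ)=(0.038600, 0.233400) → end (x,ẋ)=(0.061438, -0.097244)
phase 2: p=0.3455, T=0.529, ωT=2.144407, cosh=4.327059, sinh=4.209921; start (x,ẋ)=(0.061438, -0.097244) → end (x,ẋ)=(-0.984646, -5.268521)

1 0.4090 0.0614 -0.0972
2 0.9380 -0.9846 -5.2685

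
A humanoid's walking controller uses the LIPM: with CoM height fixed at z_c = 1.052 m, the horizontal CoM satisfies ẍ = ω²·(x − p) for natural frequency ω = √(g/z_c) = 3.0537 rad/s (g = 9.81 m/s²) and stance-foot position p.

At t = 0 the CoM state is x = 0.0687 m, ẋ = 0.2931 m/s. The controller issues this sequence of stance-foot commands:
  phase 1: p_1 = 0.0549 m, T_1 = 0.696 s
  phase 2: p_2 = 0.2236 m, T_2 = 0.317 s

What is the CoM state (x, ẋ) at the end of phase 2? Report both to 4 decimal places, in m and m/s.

phase 1: p=0.0549, T=0.696, ωT=2.125375, cosh=4.247714, sinh=4.128326; start (x,ẋ)=(0.068700, 0.293100) → end (x,ẋ)=(0.509763, 1.418977)
phase 2: p=0.2236, T=0.317, ωT=0.968023, cosh=1.506284, sinh=1.126450; start (x,ẋ)=(0.509763, 1.418977) → end (x,ẋ)=(1.178076, 3.121738)

x = 1.1781, ẋ = 3.1217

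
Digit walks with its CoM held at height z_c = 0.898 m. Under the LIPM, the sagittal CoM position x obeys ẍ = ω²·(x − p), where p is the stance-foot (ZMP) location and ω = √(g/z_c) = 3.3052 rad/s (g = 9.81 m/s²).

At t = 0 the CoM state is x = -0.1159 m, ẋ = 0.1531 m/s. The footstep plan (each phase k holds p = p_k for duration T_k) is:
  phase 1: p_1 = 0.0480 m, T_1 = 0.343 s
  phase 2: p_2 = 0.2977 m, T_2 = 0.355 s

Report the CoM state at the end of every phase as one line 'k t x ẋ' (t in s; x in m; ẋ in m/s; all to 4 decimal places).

phase 1: p=0.0480, T=0.343, ωT=1.133684, cosh=1.714463, sinh=1.392618; start (x,ẋ)=(-0.115900, 0.153100) → end (x,ẋ)=(-0.168493, -0.491928)
phase 2: p=0.2977, T=0.355, ωT=1.173346, cosh=1.771061, sinh=1.461731; start (x,ẋ)=(-0.168493, -0.491928) → end (x,ẋ)=(-0.745512, -3.123558)

1 0.3430 -0.1685 -0.4919
2 0.6980 -0.7455 -3.1236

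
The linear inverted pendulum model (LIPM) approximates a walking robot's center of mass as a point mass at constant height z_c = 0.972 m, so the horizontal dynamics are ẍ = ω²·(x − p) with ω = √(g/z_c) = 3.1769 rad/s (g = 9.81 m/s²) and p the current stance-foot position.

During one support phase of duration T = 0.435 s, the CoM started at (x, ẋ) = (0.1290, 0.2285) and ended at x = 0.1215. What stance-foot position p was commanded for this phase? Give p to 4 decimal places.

p = 0.2559

ωT = 3.1769·0.435 = 1.381951; cosh(ωT) = 2.116877, sinh(ωT) = 1.865789
x(T) = p + (x₀−p)·cosh(ωT) + (ẋ₀/ω)·sinh(ωT) ⇒ p·(1 − cosh) = x(T) − x₀·cosh − (ẋ₀/ω)·sinh
numerator   = 0.1215 − (0.1290)·2.116877 − (0.2285/3.1769)·1.865789 = -0.285775
denominator = 1 − 2.116877 = -1.116877
p = -0.285775 / -1.116877 = 0.2559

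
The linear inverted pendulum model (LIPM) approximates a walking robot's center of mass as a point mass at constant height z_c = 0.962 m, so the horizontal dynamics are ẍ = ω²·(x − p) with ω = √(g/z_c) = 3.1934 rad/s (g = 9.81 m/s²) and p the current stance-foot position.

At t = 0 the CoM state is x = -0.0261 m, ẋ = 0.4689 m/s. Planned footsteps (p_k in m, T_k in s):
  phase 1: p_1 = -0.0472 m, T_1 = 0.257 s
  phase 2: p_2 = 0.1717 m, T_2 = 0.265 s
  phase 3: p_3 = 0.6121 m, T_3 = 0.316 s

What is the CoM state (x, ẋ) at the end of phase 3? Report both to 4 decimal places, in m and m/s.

phase 1: p=-0.0472, T=0.257, ωT=0.820704, cosh=1.356110, sinh=0.915988; start (x,ẋ)=(-0.026100, 0.468900) → end (x,ẋ)=(0.115912, 0.697600)
phase 2: p=0.1717, T=0.265, ωT=0.846251, cosh=1.379956, sinh=0.950936; start (x,ẋ)=(0.115912, 0.697600) → end (x,ẋ)=(0.302448, 0.793246)
phase 3: p=0.6121, T=0.316, ωT=1.009114, cosh=1.553856, sinh=1.189314; start (x,ẋ)=(0.302448, 0.793246) → end (x,ẋ)=(0.426373, 0.056544)

x = 0.4264, ẋ = 0.0565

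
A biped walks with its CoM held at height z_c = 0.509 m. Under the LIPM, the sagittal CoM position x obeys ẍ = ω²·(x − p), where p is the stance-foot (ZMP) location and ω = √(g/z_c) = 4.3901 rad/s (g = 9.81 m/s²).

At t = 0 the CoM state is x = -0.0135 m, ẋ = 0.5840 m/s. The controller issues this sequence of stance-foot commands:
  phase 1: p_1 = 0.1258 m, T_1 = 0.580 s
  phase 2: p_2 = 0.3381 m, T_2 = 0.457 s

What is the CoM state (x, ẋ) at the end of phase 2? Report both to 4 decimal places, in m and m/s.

x = -0.7645, ẋ = -4.7025

phase 1: p=0.1258, T=0.580, ωT=2.546258, cosh=6.418822, sinh=6.340447; start (x,ẋ)=(-0.013500, 0.584000) → end (x,ẋ)=(0.075106, -0.128851)
phase 2: p=0.3381, T=0.457, ωT=2.006276, cosh=3.785031, sinh=3.650542; start (x,ẋ)=(0.075106, -0.128851) → end (x,ẋ)=(-0.764485, -4.702509)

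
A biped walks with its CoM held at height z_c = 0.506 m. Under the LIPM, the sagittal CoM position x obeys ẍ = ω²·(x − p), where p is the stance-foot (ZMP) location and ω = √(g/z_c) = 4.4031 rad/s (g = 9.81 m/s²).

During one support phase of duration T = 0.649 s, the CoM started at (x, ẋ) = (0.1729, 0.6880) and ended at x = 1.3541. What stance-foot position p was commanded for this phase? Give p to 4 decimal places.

p = 0.1955

ωT = 4.4031·0.649 = 2.857612; cosh(ωT) = 8.738641, sinh(ωT) = 8.681236
x(T) = p + (x₀−p)·cosh(ωT) + (ẋ₀/ω)·sinh(ωT) ⇒ p·(1 − cosh) = x(T) − x₀·cosh − (ẋ₀/ω)·sinh
numerator   = 1.3541 − (0.1729)·8.738641 − (0.6880/4.4031)·8.681236 = -1.513285
denominator = 1 − 8.738641 = -7.738641
p = -1.513285 / -7.738641 = 0.1955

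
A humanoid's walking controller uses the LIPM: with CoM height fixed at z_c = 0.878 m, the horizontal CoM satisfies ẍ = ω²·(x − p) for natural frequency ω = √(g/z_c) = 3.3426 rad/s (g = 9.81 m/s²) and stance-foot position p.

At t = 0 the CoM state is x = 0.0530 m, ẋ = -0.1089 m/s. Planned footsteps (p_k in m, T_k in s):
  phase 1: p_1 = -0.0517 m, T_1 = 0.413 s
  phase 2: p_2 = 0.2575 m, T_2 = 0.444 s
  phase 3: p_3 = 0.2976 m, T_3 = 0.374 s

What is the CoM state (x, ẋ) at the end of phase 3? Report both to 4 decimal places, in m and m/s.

x = 0.0406, ẋ = -0.7610

phase 1: p=-0.0517, T=0.413, ωT=1.380494, cosh=2.114160, sinh=1.862705; start (x,ẋ)=(0.053000, -0.108900) → end (x,ẋ)=(0.108967, 0.421659)
phase 2: p=0.2575, T=0.444, ωT=1.484114, cosh=2.318880, sinh=2.092177; start (x,ẋ)=(0.108967, 0.421659) → end (x,ẋ)=(0.176991, -0.060962)
phase 3: p=0.2976, T=0.374, ωT=1.250132, cosh=1.888636, sinh=1.602169; start (x,ẋ)=(0.176991, -0.060962) → end (x,ẋ)=(0.040593, -0.761046)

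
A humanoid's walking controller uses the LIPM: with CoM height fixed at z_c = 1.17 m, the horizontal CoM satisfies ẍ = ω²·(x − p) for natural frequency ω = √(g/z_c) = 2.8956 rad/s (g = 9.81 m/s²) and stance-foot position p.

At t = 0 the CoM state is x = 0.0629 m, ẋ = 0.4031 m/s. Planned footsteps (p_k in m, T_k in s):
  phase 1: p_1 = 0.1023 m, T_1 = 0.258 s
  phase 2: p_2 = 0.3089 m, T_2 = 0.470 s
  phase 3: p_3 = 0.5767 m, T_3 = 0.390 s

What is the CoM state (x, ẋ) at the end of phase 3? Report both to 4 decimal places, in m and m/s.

phase 1: p=0.1023, T=0.258, ωT=0.747065, cosh=1.292275, sinh=0.818520; start (x,ẋ)=(0.062900, 0.403100) → end (x,ẋ)=(0.165332, 0.427534)
phase 2: p=0.3089, T=0.470, ωT=1.360932, cosh=2.078124, sinh=1.821702; start (x,ẋ)=(0.165332, 0.427534) → end (x,ẋ)=(0.279520, 0.131156)
phase 3: p=0.5767, T=0.390, ωT=1.129284, cosh=1.708353, sinh=1.385088; start (x,ẋ)=(0.279520, 0.131156) → end (x,ẋ)=(0.131750, -0.967826)

x = 0.1317, ẋ = -0.9678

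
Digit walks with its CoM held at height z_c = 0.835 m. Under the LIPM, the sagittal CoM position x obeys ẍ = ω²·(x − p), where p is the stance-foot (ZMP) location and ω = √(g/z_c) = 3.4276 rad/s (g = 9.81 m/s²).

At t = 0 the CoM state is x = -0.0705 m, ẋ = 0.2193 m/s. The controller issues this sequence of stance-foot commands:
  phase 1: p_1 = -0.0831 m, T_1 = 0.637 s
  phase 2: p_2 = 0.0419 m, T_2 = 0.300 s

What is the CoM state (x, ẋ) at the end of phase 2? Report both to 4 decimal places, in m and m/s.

phase 1: p=-0.0831, T=0.637, ωT=2.183381, cosh=4.494464, sinh=4.381804; start (x,ẋ)=(-0.070500, 0.219300) → end (x,ẋ)=(0.253881, 1.174876)
phase 2: p=0.0419, T=0.300, ωT=1.028280, cosh=1.576937, sinh=1.219315; start (x,ẋ)=(0.253881, 1.174876) → end (x,ẋ)=(0.794124, 2.738642)

x = 0.7941, ẋ = 2.7386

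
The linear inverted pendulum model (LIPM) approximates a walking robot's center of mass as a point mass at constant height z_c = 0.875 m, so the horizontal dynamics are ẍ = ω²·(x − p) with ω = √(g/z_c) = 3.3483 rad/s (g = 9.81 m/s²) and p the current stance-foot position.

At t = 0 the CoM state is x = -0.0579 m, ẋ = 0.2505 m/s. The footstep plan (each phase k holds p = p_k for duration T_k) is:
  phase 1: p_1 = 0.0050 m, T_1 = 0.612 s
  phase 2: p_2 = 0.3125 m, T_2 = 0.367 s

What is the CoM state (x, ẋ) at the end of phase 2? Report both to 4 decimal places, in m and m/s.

phase 1: p=0.0050, T=0.612, ωT=2.049160, cosh=3.945109, sinh=3.816266; start (x,ẋ)=(-0.057900, 0.250500) → end (x,ẋ)=(0.042363, 0.184513)
phase 2: p=0.3125, T=0.367, ωT=1.228826, cosh=1.854926, sinh=1.562290; start (x,ẋ)=(0.042363, 0.184513) → end (x,ẋ)=(-0.102491, -1.070832)

x = -0.1025, ẋ = -1.0708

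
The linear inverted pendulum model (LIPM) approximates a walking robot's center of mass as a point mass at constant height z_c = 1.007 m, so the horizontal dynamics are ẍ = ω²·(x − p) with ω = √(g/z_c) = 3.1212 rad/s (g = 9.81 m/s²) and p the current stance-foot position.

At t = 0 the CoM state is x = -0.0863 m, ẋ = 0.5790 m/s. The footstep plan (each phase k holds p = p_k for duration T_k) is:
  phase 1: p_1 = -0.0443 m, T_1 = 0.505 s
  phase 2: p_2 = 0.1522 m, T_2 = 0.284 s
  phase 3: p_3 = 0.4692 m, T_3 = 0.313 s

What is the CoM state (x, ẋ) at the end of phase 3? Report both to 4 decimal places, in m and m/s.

x = 1.5731, ẋ = 3.9360

phase 1: p=-0.0443, T=0.505, ωT=1.576206, cosh=2.521665, sinh=2.314906; start (x,ẋ)=(-0.086300, 0.579000) → end (x,ẋ)=(0.279218, 1.156582)
phase 2: p=0.1522, T=0.284, ωT=0.886421, cosh=1.419279, sinh=1.007151; start (x,ẋ)=(0.279218, 1.156582) → end (x,ẋ)=(0.705681, 2.040796)
phase 3: p=0.4692, T=0.313, ωT=0.976936, cosh=1.516383, sinh=1.139920; start (x,ẋ)=(0.705681, 2.040796) → end (x,ẋ)=(1.573132, 3.936008)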